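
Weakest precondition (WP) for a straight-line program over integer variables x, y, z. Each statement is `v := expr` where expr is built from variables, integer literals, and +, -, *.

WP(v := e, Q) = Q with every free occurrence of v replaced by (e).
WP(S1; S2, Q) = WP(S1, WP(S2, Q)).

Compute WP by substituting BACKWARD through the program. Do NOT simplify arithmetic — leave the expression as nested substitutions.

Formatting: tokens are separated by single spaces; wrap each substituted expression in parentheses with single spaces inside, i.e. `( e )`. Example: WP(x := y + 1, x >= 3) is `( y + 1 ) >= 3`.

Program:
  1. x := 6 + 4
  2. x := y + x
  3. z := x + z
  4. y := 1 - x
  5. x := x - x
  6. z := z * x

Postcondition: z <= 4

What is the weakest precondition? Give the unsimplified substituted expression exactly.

post: z <= 4
stmt 6: z := z * x  -- replace 1 occurrence(s) of z with (z * x)
  => ( z * x ) <= 4
stmt 5: x := x - x  -- replace 1 occurrence(s) of x with (x - x)
  => ( z * ( x - x ) ) <= 4
stmt 4: y := 1 - x  -- replace 0 occurrence(s) of y with (1 - x)
  => ( z * ( x - x ) ) <= 4
stmt 3: z := x + z  -- replace 1 occurrence(s) of z with (x + z)
  => ( ( x + z ) * ( x - x ) ) <= 4
stmt 2: x := y + x  -- replace 3 occurrence(s) of x with (y + x)
  => ( ( ( y + x ) + z ) * ( ( y + x ) - ( y + x ) ) ) <= 4
stmt 1: x := 6 + 4  -- replace 3 occurrence(s) of x with (6 + 4)
  => ( ( ( y + ( 6 + 4 ) ) + z ) * ( ( y + ( 6 + 4 ) ) - ( y + ( 6 + 4 ) ) ) ) <= 4

Answer: ( ( ( y + ( 6 + 4 ) ) + z ) * ( ( y + ( 6 + 4 ) ) - ( y + ( 6 + 4 ) ) ) ) <= 4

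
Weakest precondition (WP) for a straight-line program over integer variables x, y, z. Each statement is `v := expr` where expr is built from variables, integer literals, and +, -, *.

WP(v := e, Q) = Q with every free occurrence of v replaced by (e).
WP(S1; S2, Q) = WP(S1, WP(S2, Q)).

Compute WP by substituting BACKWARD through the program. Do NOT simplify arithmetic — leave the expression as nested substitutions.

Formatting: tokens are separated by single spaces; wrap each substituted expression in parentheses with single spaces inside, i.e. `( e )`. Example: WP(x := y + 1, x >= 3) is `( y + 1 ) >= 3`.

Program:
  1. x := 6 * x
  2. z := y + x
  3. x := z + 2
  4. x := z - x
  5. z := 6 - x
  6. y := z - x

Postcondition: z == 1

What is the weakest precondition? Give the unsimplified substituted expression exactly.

post: z == 1
stmt 6: y := z - x  -- replace 0 occurrence(s) of y with (z - x)
  => z == 1
stmt 5: z := 6 - x  -- replace 1 occurrence(s) of z with (6 - x)
  => ( 6 - x ) == 1
stmt 4: x := z - x  -- replace 1 occurrence(s) of x with (z - x)
  => ( 6 - ( z - x ) ) == 1
stmt 3: x := z + 2  -- replace 1 occurrence(s) of x with (z + 2)
  => ( 6 - ( z - ( z + 2 ) ) ) == 1
stmt 2: z := y + x  -- replace 2 occurrence(s) of z with (y + x)
  => ( 6 - ( ( y + x ) - ( ( y + x ) + 2 ) ) ) == 1
stmt 1: x := 6 * x  -- replace 2 occurrence(s) of x with (6 * x)
  => ( 6 - ( ( y + ( 6 * x ) ) - ( ( y + ( 6 * x ) ) + 2 ) ) ) == 1

Answer: ( 6 - ( ( y + ( 6 * x ) ) - ( ( y + ( 6 * x ) ) + 2 ) ) ) == 1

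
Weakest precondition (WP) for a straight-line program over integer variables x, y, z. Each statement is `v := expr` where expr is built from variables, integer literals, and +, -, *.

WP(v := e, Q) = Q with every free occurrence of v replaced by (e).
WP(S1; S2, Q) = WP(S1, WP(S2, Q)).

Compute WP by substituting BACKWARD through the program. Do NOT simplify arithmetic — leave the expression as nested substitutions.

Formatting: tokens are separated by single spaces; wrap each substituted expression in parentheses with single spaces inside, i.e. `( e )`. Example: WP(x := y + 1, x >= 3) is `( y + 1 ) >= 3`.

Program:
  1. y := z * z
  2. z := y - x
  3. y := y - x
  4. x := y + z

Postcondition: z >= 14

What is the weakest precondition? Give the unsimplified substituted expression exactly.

Answer: ( ( z * z ) - x ) >= 14

Derivation:
post: z >= 14
stmt 4: x := y + z  -- replace 0 occurrence(s) of x with (y + z)
  => z >= 14
stmt 3: y := y - x  -- replace 0 occurrence(s) of y with (y - x)
  => z >= 14
stmt 2: z := y - x  -- replace 1 occurrence(s) of z with (y - x)
  => ( y - x ) >= 14
stmt 1: y := z * z  -- replace 1 occurrence(s) of y with (z * z)
  => ( ( z * z ) - x ) >= 14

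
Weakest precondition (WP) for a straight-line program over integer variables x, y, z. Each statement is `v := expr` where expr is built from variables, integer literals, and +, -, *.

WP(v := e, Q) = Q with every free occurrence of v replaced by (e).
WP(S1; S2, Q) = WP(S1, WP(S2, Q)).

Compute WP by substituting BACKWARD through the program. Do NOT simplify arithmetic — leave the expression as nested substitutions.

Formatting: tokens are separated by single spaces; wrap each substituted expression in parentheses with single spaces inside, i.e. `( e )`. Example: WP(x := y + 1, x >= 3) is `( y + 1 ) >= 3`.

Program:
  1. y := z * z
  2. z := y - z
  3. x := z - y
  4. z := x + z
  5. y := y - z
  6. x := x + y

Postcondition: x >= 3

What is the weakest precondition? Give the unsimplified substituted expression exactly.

Answer: ( ( ( ( z * z ) - z ) - ( z * z ) ) + ( ( z * z ) - ( ( ( ( z * z ) - z ) - ( z * z ) ) + ( ( z * z ) - z ) ) ) ) >= 3

Derivation:
post: x >= 3
stmt 6: x := x + y  -- replace 1 occurrence(s) of x with (x + y)
  => ( x + y ) >= 3
stmt 5: y := y - z  -- replace 1 occurrence(s) of y with (y - z)
  => ( x + ( y - z ) ) >= 3
stmt 4: z := x + z  -- replace 1 occurrence(s) of z with (x + z)
  => ( x + ( y - ( x + z ) ) ) >= 3
stmt 3: x := z - y  -- replace 2 occurrence(s) of x with (z - y)
  => ( ( z - y ) + ( y - ( ( z - y ) + z ) ) ) >= 3
stmt 2: z := y - z  -- replace 3 occurrence(s) of z with (y - z)
  => ( ( ( y - z ) - y ) + ( y - ( ( ( y - z ) - y ) + ( y - z ) ) ) ) >= 3
stmt 1: y := z * z  -- replace 6 occurrence(s) of y with (z * z)
  => ( ( ( ( z * z ) - z ) - ( z * z ) ) + ( ( z * z ) - ( ( ( ( z * z ) - z ) - ( z * z ) ) + ( ( z * z ) - z ) ) ) ) >= 3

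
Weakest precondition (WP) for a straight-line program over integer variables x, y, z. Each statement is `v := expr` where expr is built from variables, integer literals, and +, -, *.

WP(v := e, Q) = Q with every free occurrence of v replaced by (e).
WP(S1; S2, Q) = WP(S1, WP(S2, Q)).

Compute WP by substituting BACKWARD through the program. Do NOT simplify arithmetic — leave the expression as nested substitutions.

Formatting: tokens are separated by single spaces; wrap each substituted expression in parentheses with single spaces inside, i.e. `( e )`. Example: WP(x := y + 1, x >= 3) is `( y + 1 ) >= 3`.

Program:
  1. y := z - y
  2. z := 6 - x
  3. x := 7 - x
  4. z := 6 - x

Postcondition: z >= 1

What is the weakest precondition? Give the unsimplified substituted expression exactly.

Answer: ( 6 - ( 7 - x ) ) >= 1

Derivation:
post: z >= 1
stmt 4: z := 6 - x  -- replace 1 occurrence(s) of z with (6 - x)
  => ( 6 - x ) >= 1
stmt 3: x := 7 - x  -- replace 1 occurrence(s) of x with (7 - x)
  => ( 6 - ( 7 - x ) ) >= 1
stmt 2: z := 6 - x  -- replace 0 occurrence(s) of z with (6 - x)
  => ( 6 - ( 7 - x ) ) >= 1
stmt 1: y := z - y  -- replace 0 occurrence(s) of y with (z - y)
  => ( 6 - ( 7 - x ) ) >= 1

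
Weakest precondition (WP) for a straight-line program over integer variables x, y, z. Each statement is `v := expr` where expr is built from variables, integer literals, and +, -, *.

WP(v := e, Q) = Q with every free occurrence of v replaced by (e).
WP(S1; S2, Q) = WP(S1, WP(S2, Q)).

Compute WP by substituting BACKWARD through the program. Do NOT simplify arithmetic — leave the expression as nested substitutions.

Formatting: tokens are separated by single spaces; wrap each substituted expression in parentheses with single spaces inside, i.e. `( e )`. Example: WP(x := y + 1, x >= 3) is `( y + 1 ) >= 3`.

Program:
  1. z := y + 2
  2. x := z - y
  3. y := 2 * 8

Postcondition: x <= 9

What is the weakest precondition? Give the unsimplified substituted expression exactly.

Answer: ( ( y + 2 ) - y ) <= 9

Derivation:
post: x <= 9
stmt 3: y := 2 * 8  -- replace 0 occurrence(s) of y with (2 * 8)
  => x <= 9
stmt 2: x := z - y  -- replace 1 occurrence(s) of x with (z - y)
  => ( z - y ) <= 9
stmt 1: z := y + 2  -- replace 1 occurrence(s) of z with (y + 2)
  => ( ( y + 2 ) - y ) <= 9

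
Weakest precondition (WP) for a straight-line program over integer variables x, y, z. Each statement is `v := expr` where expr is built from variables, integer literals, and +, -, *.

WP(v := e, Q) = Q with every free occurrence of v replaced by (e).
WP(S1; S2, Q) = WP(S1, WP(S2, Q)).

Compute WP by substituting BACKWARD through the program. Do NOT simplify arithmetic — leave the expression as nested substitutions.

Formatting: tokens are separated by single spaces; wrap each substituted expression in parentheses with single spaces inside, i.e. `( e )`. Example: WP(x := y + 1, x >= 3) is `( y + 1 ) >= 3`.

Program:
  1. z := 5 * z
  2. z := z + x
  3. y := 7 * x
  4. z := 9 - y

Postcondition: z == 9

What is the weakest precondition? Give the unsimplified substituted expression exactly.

post: z == 9
stmt 4: z := 9 - y  -- replace 1 occurrence(s) of z with (9 - y)
  => ( 9 - y ) == 9
stmt 3: y := 7 * x  -- replace 1 occurrence(s) of y with (7 * x)
  => ( 9 - ( 7 * x ) ) == 9
stmt 2: z := z + x  -- replace 0 occurrence(s) of z with (z + x)
  => ( 9 - ( 7 * x ) ) == 9
stmt 1: z := 5 * z  -- replace 0 occurrence(s) of z with (5 * z)
  => ( 9 - ( 7 * x ) ) == 9

Answer: ( 9 - ( 7 * x ) ) == 9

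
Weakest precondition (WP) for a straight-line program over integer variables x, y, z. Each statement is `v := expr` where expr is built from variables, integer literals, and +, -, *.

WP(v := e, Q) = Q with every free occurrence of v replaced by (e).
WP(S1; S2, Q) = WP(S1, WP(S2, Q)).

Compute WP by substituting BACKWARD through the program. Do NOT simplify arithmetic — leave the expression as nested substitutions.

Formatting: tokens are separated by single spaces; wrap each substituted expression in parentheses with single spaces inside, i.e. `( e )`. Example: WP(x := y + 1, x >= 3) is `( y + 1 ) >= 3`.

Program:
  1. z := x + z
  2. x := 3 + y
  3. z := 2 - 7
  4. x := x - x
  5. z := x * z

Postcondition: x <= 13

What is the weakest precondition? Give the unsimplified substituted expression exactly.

post: x <= 13
stmt 5: z := x * z  -- replace 0 occurrence(s) of z with (x * z)
  => x <= 13
stmt 4: x := x - x  -- replace 1 occurrence(s) of x with (x - x)
  => ( x - x ) <= 13
stmt 3: z := 2 - 7  -- replace 0 occurrence(s) of z with (2 - 7)
  => ( x - x ) <= 13
stmt 2: x := 3 + y  -- replace 2 occurrence(s) of x with (3 + y)
  => ( ( 3 + y ) - ( 3 + y ) ) <= 13
stmt 1: z := x + z  -- replace 0 occurrence(s) of z with (x + z)
  => ( ( 3 + y ) - ( 3 + y ) ) <= 13

Answer: ( ( 3 + y ) - ( 3 + y ) ) <= 13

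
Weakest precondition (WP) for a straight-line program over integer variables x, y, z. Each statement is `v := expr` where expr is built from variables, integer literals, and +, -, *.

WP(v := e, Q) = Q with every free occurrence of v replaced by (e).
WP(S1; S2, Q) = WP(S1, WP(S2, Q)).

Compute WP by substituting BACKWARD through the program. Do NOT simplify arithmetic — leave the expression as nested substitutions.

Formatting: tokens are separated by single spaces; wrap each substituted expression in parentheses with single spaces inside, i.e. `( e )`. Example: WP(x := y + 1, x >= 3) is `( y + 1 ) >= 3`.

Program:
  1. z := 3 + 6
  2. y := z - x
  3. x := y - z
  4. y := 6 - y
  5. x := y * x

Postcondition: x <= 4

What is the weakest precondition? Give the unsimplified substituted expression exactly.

post: x <= 4
stmt 5: x := y * x  -- replace 1 occurrence(s) of x with (y * x)
  => ( y * x ) <= 4
stmt 4: y := 6 - y  -- replace 1 occurrence(s) of y with (6 - y)
  => ( ( 6 - y ) * x ) <= 4
stmt 3: x := y - z  -- replace 1 occurrence(s) of x with (y - z)
  => ( ( 6 - y ) * ( y - z ) ) <= 4
stmt 2: y := z - x  -- replace 2 occurrence(s) of y with (z - x)
  => ( ( 6 - ( z - x ) ) * ( ( z - x ) - z ) ) <= 4
stmt 1: z := 3 + 6  -- replace 3 occurrence(s) of z with (3 + 6)
  => ( ( 6 - ( ( 3 + 6 ) - x ) ) * ( ( ( 3 + 6 ) - x ) - ( 3 + 6 ) ) ) <= 4

Answer: ( ( 6 - ( ( 3 + 6 ) - x ) ) * ( ( ( 3 + 6 ) - x ) - ( 3 + 6 ) ) ) <= 4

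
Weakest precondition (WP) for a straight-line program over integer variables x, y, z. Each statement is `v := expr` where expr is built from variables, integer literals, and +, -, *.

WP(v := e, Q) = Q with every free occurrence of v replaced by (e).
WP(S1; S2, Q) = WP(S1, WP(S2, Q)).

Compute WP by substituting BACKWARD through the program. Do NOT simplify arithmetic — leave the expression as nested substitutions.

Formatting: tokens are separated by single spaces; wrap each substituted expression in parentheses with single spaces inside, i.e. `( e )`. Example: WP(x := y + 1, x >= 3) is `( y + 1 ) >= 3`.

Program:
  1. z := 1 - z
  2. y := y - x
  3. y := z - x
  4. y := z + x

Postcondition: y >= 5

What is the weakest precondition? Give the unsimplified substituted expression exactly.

post: y >= 5
stmt 4: y := z + x  -- replace 1 occurrence(s) of y with (z + x)
  => ( z + x ) >= 5
stmt 3: y := z - x  -- replace 0 occurrence(s) of y with (z - x)
  => ( z + x ) >= 5
stmt 2: y := y - x  -- replace 0 occurrence(s) of y with (y - x)
  => ( z + x ) >= 5
stmt 1: z := 1 - z  -- replace 1 occurrence(s) of z with (1 - z)
  => ( ( 1 - z ) + x ) >= 5

Answer: ( ( 1 - z ) + x ) >= 5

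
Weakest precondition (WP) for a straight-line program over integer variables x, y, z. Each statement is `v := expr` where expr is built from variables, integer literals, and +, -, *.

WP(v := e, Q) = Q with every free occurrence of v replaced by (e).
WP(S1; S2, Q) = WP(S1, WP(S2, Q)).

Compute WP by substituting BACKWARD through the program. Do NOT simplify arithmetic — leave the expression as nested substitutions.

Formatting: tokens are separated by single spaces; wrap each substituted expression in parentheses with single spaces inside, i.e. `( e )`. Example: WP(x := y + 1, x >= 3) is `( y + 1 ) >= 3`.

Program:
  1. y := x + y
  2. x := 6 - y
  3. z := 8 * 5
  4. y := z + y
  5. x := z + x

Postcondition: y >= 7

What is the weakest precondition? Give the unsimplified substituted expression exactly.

Answer: ( ( 8 * 5 ) + ( x + y ) ) >= 7

Derivation:
post: y >= 7
stmt 5: x := z + x  -- replace 0 occurrence(s) of x with (z + x)
  => y >= 7
stmt 4: y := z + y  -- replace 1 occurrence(s) of y with (z + y)
  => ( z + y ) >= 7
stmt 3: z := 8 * 5  -- replace 1 occurrence(s) of z with (8 * 5)
  => ( ( 8 * 5 ) + y ) >= 7
stmt 2: x := 6 - y  -- replace 0 occurrence(s) of x with (6 - y)
  => ( ( 8 * 5 ) + y ) >= 7
stmt 1: y := x + y  -- replace 1 occurrence(s) of y with (x + y)
  => ( ( 8 * 5 ) + ( x + y ) ) >= 7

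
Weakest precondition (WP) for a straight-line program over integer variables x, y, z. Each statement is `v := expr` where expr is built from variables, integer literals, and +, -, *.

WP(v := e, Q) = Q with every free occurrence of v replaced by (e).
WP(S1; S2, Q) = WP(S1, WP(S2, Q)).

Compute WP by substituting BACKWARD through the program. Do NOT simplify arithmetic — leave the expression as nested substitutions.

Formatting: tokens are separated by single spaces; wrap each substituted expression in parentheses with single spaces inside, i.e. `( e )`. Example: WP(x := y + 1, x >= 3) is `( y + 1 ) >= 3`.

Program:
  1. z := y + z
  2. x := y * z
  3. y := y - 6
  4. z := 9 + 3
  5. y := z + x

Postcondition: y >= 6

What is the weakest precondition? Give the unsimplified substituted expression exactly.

post: y >= 6
stmt 5: y := z + x  -- replace 1 occurrence(s) of y with (z + x)
  => ( z + x ) >= 6
stmt 4: z := 9 + 3  -- replace 1 occurrence(s) of z with (9 + 3)
  => ( ( 9 + 3 ) + x ) >= 6
stmt 3: y := y - 6  -- replace 0 occurrence(s) of y with (y - 6)
  => ( ( 9 + 3 ) + x ) >= 6
stmt 2: x := y * z  -- replace 1 occurrence(s) of x with (y * z)
  => ( ( 9 + 3 ) + ( y * z ) ) >= 6
stmt 1: z := y + z  -- replace 1 occurrence(s) of z with (y + z)
  => ( ( 9 + 3 ) + ( y * ( y + z ) ) ) >= 6

Answer: ( ( 9 + 3 ) + ( y * ( y + z ) ) ) >= 6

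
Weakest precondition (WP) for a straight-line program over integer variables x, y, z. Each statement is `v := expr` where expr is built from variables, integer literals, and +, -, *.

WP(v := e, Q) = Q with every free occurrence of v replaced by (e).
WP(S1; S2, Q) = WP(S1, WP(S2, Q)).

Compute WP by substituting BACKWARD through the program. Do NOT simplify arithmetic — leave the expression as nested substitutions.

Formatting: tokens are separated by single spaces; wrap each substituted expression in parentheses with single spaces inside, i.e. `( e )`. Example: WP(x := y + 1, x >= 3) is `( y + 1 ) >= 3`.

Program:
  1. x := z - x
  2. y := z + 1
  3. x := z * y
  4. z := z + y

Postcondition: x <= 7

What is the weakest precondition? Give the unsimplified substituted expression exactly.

Answer: ( z * ( z + 1 ) ) <= 7

Derivation:
post: x <= 7
stmt 4: z := z + y  -- replace 0 occurrence(s) of z with (z + y)
  => x <= 7
stmt 3: x := z * y  -- replace 1 occurrence(s) of x with (z * y)
  => ( z * y ) <= 7
stmt 2: y := z + 1  -- replace 1 occurrence(s) of y with (z + 1)
  => ( z * ( z + 1 ) ) <= 7
stmt 1: x := z - x  -- replace 0 occurrence(s) of x with (z - x)
  => ( z * ( z + 1 ) ) <= 7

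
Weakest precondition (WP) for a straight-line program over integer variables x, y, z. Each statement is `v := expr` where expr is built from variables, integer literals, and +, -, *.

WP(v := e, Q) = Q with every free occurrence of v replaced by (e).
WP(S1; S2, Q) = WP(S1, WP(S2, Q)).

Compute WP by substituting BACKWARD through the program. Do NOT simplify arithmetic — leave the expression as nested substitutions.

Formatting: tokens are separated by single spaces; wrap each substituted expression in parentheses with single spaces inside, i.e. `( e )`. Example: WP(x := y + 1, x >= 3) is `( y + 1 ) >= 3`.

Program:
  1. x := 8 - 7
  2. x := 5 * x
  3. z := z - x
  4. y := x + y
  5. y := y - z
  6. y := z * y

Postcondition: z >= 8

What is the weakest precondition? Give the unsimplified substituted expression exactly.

post: z >= 8
stmt 6: y := z * y  -- replace 0 occurrence(s) of y with (z * y)
  => z >= 8
stmt 5: y := y - z  -- replace 0 occurrence(s) of y with (y - z)
  => z >= 8
stmt 4: y := x + y  -- replace 0 occurrence(s) of y with (x + y)
  => z >= 8
stmt 3: z := z - x  -- replace 1 occurrence(s) of z with (z - x)
  => ( z - x ) >= 8
stmt 2: x := 5 * x  -- replace 1 occurrence(s) of x with (5 * x)
  => ( z - ( 5 * x ) ) >= 8
stmt 1: x := 8 - 7  -- replace 1 occurrence(s) of x with (8 - 7)
  => ( z - ( 5 * ( 8 - 7 ) ) ) >= 8

Answer: ( z - ( 5 * ( 8 - 7 ) ) ) >= 8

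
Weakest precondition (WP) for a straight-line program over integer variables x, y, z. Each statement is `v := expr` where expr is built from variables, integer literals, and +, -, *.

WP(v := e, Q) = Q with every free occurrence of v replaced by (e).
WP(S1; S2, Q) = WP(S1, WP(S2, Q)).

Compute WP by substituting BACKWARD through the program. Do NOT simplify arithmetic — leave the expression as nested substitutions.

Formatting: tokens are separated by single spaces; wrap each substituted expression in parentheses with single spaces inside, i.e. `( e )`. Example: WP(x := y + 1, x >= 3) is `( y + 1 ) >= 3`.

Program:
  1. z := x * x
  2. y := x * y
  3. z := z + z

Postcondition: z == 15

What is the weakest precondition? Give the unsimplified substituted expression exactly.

Answer: ( ( x * x ) + ( x * x ) ) == 15

Derivation:
post: z == 15
stmt 3: z := z + z  -- replace 1 occurrence(s) of z with (z + z)
  => ( z + z ) == 15
stmt 2: y := x * y  -- replace 0 occurrence(s) of y with (x * y)
  => ( z + z ) == 15
stmt 1: z := x * x  -- replace 2 occurrence(s) of z with (x * x)
  => ( ( x * x ) + ( x * x ) ) == 15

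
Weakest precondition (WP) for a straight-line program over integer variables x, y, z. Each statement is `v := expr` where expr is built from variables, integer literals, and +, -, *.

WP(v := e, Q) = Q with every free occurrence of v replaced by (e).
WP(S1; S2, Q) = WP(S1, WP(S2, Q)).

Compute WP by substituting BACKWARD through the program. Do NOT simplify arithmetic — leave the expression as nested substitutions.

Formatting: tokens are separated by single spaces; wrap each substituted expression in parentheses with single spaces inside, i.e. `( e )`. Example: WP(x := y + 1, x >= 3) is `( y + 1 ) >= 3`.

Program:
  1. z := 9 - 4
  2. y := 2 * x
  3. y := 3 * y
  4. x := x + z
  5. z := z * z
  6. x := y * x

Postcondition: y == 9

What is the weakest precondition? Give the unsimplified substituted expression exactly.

post: y == 9
stmt 6: x := y * x  -- replace 0 occurrence(s) of x with (y * x)
  => y == 9
stmt 5: z := z * z  -- replace 0 occurrence(s) of z with (z * z)
  => y == 9
stmt 4: x := x + z  -- replace 0 occurrence(s) of x with (x + z)
  => y == 9
stmt 3: y := 3 * y  -- replace 1 occurrence(s) of y with (3 * y)
  => ( 3 * y ) == 9
stmt 2: y := 2 * x  -- replace 1 occurrence(s) of y with (2 * x)
  => ( 3 * ( 2 * x ) ) == 9
stmt 1: z := 9 - 4  -- replace 0 occurrence(s) of z with (9 - 4)
  => ( 3 * ( 2 * x ) ) == 9

Answer: ( 3 * ( 2 * x ) ) == 9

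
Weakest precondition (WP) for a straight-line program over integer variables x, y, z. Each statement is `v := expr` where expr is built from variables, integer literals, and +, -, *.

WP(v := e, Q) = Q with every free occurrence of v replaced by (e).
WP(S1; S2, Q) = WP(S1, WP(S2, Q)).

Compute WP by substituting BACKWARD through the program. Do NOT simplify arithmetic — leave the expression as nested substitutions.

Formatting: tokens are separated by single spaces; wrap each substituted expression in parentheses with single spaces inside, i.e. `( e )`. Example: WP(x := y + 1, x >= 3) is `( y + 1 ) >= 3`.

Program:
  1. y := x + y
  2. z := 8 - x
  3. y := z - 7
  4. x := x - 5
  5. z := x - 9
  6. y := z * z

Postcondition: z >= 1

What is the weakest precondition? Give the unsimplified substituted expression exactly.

post: z >= 1
stmt 6: y := z * z  -- replace 0 occurrence(s) of y with (z * z)
  => z >= 1
stmt 5: z := x - 9  -- replace 1 occurrence(s) of z with (x - 9)
  => ( x - 9 ) >= 1
stmt 4: x := x - 5  -- replace 1 occurrence(s) of x with (x - 5)
  => ( ( x - 5 ) - 9 ) >= 1
stmt 3: y := z - 7  -- replace 0 occurrence(s) of y with (z - 7)
  => ( ( x - 5 ) - 9 ) >= 1
stmt 2: z := 8 - x  -- replace 0 occurrence(s) of z with (8 - x)
  => ( ( x - 5 ) - 9 ) >= 1
stmt 1: y := x + y  -- replace 0 occurrence(s) of y with (x + y)
  => ( ( x - 5 ) - 9 ) >= 1

Answer: ( ( x - 5 ) - 9 ) >= 1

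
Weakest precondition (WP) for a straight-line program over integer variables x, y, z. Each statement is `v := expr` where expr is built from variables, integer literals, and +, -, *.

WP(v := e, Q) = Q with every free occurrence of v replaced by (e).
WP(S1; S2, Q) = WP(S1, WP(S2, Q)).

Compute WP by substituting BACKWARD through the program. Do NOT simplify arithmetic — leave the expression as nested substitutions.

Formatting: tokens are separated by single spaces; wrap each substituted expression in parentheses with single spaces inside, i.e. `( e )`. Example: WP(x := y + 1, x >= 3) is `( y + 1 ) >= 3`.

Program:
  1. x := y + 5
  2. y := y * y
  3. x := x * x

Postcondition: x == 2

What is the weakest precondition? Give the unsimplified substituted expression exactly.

Answer: ( ( y + 5 ) * ( y + 5 ) ) == 2

Derivation:
post: x == 2
stmt 3: x := x * x  -- replace 1 occurrence(s) of x with (x * x)
  => ( x * x ) == 2
stmt 2: y := y * y  -- replace 0 occurrence(s) of y with (y * y)
  => ( x * x ) == 2
stmt 1: x := y + 5  -- replace 2 occurrence(s) of x with (y + 5)
  => ( ( y + 5 ) * ( y + 5 ) ) == 2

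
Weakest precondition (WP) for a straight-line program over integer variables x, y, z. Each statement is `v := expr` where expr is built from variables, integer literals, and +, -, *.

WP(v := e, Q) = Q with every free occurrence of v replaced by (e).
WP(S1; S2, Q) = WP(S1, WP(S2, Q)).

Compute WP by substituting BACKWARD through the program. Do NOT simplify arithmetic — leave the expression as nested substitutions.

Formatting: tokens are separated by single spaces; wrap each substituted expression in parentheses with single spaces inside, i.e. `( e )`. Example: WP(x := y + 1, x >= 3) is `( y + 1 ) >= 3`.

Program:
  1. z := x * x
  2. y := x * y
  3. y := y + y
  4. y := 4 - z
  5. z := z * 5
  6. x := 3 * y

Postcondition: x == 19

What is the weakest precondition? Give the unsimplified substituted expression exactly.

Answer: ( 3 * ( 4 - ( x * x ) ) ) == 19

Derivation:
post: x == 19
stmt 6: x := 3 * y  -- replace 1 occurrence(s) of x with (3 * y)
  => ( 3 * y ) == 19
stmt 5: z := z * 5  -- replace 0 occurrence(s) of z with (z * 5)
  => ( 3 * y ) == 19
stmt 4: y := 4 - z  -- replace 1 occurrence(s) of y with (4 - z)
  => ( 3 * ( 4 - z ) ) == 19
stmt 3: y := y + y  -- replace 0 occurrence(s) of y with (y + y)
  => ( 3 * ( 4 - z ) ) == 19
stmt 2: y := x * y  -- replace 0 occurrence(s) of y with (x * y)
  => ( 3 * ( 4 - z ) ) == 19
stmt 1: z := x * x  -- replace 1 occurrence(s) of z with (x * x)
  => ( 3 * ( 4 - ( x * x ) ) ) == 19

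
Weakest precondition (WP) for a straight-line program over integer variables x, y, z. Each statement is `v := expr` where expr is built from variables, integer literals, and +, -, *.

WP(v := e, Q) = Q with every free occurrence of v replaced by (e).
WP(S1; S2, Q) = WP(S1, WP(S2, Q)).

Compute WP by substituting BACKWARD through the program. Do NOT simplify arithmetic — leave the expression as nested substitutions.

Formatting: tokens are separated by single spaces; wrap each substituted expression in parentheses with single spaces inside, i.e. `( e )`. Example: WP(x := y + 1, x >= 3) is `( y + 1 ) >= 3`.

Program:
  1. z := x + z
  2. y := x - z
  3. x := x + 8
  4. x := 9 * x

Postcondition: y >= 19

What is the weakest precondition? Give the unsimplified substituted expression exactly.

post: y >= 19
stmt 4: x := 9 * x  -- replace 0 occurrence(s) of x with (9 * x)
  => y >= 19
stmt 3: x := x + 8  -- replace 0 occurrence(s) of x with (x + 8)
  => y >= 19
stmt 2: y := x - z  -- replace 1 occurrence(s) of y with (x - z)
  => ( x - z ) >= 19
stmt 1: z := x + z  -- replace 1 occurrence(s) of z with (x + z)
  => ( x - ( x + z ) ) >= 19

Answer: ( x - ( x + z ) ) >= 19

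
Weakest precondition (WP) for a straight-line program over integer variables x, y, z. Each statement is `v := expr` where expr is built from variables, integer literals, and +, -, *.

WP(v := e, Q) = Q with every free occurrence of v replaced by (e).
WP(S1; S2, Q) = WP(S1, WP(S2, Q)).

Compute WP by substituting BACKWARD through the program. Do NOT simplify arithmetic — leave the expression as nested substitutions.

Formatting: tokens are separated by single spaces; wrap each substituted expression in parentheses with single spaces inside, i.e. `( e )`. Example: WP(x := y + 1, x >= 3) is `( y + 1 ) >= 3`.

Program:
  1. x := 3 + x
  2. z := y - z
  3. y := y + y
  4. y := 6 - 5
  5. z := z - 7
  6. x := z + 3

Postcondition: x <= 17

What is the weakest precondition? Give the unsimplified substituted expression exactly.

post: x <= 17
stmt 6: x := z + 3  -- replace 1 occurrence(s) of x with (z + 3)
  => ( z + 3 ) <= 17
stmt 5: z := z - 7  -- replace 1 occurrence(s) of z with (z - 7)
  => ( ( z - 7 ) + 3 ) <= 17
stmt 4: y := 6 - 5  -- replace 0 occurrence(s) of y with (6 - 5)
  => ( ( z - 7 ) + 3 ) <= 17
stmt 3: y := y + y  -- replace 0 occurrence(s) of y with (y + y)
  => ( ( z - 7 ) + 3 ) <= 17
stmt 2: z := y - z  -- replace 1 occurrence(s) of z with (y - z)
  => ( ( ( y - z ) - 7 ) + 3 ) <= 17
stmt 1: x := 3 + x  -- replace 0 occurrence(s) of x with (3 + x)
  => ( ( ( y - z ) - 7 ) + 3 ) <= 17

Answer: ( ( ( y - z ) - 7 ) + 3 ) <= 17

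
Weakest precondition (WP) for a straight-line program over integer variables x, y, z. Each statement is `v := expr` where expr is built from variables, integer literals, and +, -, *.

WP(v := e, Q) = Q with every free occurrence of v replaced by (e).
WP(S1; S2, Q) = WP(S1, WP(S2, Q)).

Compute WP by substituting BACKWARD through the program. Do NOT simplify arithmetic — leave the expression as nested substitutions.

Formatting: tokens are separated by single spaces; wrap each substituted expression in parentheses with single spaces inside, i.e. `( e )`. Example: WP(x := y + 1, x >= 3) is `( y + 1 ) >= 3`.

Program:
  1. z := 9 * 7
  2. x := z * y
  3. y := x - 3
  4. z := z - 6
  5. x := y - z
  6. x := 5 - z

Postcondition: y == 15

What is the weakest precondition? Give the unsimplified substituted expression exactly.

Answer: ( ( ( 9 * 7 ) * y ) - 3 ) == 15

Derivation:
post: y == 15
stmt 6: x := 5 - z  -- replace 0 occurrence(s) of x with (5 - z)
  => y == 15
stmt 5: x := y - z  -- replace 0 occurrence(s) of x with (y - z)
  => y == 15
stmt 4: z := z - 6  -- replace 0 occurrence(s) of z with (z - 6)
  => y == 15
stmt 3: y := x - 3  -- replace 1 occurrence(s) of y with (x - 3)
  => ( x - 3 ) == 15
stmt 2: x := z * y  -- replace 1 occurrence(s) of x with (z * y)
  => ( ( z * y ) - 3 ) == 15
stmt 1: z := 9 * 7  -- replace 1 occurrence(s) of z with (9 * 7)
  => ( ( ( 9 * 7 ) * y ) - 3 ) == 15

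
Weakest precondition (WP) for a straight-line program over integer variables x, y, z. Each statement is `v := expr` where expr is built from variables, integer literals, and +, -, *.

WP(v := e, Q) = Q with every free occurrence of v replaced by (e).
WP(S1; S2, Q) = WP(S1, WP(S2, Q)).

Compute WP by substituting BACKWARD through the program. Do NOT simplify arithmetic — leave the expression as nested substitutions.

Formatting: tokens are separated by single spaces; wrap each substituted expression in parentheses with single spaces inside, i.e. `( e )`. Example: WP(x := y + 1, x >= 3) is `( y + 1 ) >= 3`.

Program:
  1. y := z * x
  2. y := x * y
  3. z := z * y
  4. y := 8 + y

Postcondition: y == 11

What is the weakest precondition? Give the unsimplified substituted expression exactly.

post: y == 11
stmt 4: y := 8 + y  -- replace 1 occurrence(s) of y with (8 + y)
  => ( 8 + y ) == 11
stmt 3: z := z * y  -- replace 0 occurrence(s) of z with (z * y)
  => ( 8 + y ) == 11
stmt 2: y := x * y  -- replace 1 occurrence(s) of y with (x * y)
  => ( 8 + ( x * y ) ) == 11
stmt 1: y := z * x  -- replace 1 occurrence(s) of y with (z * x)
  => ( 8 + ( x * ( z * x ) ) ) == 11

Answer: ( 8 + ( x * ( z * x ) ) ) == 11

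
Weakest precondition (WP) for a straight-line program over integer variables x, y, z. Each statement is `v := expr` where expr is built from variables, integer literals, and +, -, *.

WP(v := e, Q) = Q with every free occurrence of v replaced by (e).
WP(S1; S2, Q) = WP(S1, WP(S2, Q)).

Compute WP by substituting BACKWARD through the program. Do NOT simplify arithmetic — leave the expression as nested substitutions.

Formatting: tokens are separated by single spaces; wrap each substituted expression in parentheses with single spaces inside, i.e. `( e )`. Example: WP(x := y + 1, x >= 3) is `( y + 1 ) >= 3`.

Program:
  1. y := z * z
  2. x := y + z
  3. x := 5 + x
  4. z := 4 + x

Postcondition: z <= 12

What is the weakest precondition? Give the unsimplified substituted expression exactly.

post: z <= 12
stmt 4: z := 4 + x  -- replace 1 occurrence(s) of z with (4 + x)
  => ( 4 + x ) <= 12
stmt 3: x := 5 + x  -- replace 1 occurrence(s) of x with (5 + x)
  => ( 4 + ( 5 + x ) ) <= 12
stmt 2: x := y + z  -- replace 1 occurrence(s) of x with (y + z)
  => ( 4 + ( 5 + ( y + z ) ) ) <= 12
stmt 1: y := z * z  -- replace 1 occurrence(s) of y with (z * z)
  => ( 4 + ( 5 + ( ( z * z ) + z ) ) ) <= 12

Answer: ( 4 + ( 5 + ( ( z * z ) + z ) ) ) <= 12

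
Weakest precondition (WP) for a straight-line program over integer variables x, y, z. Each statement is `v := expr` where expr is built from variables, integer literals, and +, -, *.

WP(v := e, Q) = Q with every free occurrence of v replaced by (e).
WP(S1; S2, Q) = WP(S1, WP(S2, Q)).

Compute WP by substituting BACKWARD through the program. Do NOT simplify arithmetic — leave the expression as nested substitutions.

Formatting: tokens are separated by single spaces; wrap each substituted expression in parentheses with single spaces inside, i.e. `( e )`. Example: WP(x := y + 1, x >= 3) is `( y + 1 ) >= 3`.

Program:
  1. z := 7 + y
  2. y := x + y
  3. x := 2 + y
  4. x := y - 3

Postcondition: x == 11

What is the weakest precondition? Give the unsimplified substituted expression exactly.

Answer: ( ( x + y ) - 3 ) == 11

Derivation:
post: x == 11
stmt 4: x := y - 3  -- replace 1 occurrence(s) of x with (y - 3)
  => ( y - 3 ) == 11
stmt 3: x := 2 + y  -- replace 0 occurrence(s) of x with (2 + y)
  => ( y - 3 ) == 11
stmt 2: y := x + y  -- replace 1 occurrence(s) of y with (x + y)
  => ( ( x + y ) - 3 ) == 11
stmt 1: z := 7 + y  -- replace 0 occurrence(s) of z with (7 + y)
  => ( ( x + y ) - 3 ) == 11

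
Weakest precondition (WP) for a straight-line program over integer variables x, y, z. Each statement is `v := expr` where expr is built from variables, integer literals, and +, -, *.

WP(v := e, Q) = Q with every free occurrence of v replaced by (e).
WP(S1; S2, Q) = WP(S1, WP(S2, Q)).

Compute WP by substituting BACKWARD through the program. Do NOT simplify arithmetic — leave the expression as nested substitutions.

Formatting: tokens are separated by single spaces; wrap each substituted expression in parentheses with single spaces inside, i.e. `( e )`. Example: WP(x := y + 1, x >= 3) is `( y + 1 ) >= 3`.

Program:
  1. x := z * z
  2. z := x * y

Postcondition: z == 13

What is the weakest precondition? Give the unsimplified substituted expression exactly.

post: z == 13
stmt 2: z := x * y  -- replace 1 occurrence(s) of z with (x * y)
  => ( x * y ) == 13
stmt 1: x := z * z  -- replace 1 occurrence(s) of x with (z * z)
  => ( ( z * z ) * y ) == 13

Answer: ( ( z * z ) * y ) == 13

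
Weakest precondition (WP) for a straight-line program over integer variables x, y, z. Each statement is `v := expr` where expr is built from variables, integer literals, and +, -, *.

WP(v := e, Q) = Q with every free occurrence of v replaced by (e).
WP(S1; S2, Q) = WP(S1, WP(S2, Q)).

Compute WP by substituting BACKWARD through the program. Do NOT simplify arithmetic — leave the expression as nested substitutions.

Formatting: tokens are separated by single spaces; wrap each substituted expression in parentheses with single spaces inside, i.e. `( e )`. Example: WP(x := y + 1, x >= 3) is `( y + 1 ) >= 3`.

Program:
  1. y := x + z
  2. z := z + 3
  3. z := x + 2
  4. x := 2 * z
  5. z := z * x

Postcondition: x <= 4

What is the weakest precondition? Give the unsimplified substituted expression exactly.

post: x <= 4
stmt 5: z := z * x  -- replace 0 occurrence(s) of z with (z * x)
  => x <= 4
stmt 4: x := 2 * z  -- replace 1 occurrence(s) of x with (2 * z)
  => ( 2 * z ) <= 4
stmt 3: z := x + 2  -- replace 1 occurrence(s) of z with (x + 2)
  => ( 2 * ( x + 2 ) ) <= 4
stmt 2: z := z + 3  -- replace 0 occurrence(s) of z with (z + 3)
  => ( 2 * ( x + 2 ) ) <= 4
stmt 1: y := x + z  -- replace 0 occurrence(s) of y with (x + z)
  => ( 2 * ( x + 2 ) ) <= 4

Answer: ( 2 * ( x + 2 ) ) <= 4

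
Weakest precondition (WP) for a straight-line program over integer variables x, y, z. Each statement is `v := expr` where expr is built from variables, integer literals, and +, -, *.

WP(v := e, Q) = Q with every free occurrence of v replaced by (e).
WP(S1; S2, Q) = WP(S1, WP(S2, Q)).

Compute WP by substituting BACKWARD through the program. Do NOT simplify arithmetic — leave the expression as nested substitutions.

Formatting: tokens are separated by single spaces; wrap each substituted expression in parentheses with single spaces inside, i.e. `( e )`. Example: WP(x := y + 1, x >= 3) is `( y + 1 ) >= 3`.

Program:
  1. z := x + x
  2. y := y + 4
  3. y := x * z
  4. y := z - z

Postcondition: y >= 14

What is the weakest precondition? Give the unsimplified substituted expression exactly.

Answer: ( ( x + x ) - ( x + x ) ) >= 14

Derivation:
post: y >= 14
stmt 4: y := z - z  -- replace 1 occurrence(s) of y with (z - z)
  => ( z - z ) >= 14
stmt 3: y := x * z  -- replace 0 occurrence(s) of y with (x * z)
  => ( z - z ) >= 14
stmt 2: y := y + 4  -- replace 0 occurrence(s) of y with (y + 4)
  => ( z - z ) >= 14
stmt 1: z := x + x  -- replace 2 occurrence(s) of z with (x + x)
  => ( ( x + x ) - ( x + x ) ) >= 14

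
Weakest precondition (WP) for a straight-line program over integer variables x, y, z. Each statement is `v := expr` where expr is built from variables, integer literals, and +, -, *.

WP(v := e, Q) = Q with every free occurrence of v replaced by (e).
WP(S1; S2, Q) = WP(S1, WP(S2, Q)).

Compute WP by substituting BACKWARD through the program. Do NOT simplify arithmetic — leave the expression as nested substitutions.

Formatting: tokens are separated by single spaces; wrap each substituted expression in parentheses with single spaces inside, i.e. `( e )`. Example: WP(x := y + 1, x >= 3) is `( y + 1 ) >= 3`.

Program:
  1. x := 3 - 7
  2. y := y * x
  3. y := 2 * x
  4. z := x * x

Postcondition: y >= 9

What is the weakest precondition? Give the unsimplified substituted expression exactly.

post: y >= 9
stmt 4: z := x * x  -- replace 0 occurrence(s) of z with (x * x)
  => y >= 9
stmt 3: y := 2 * x  -- replace 1 occurrence(s) of y with (2 * x)
  => ( 2 * x ) >= 9
stmt 2: y := y * x  -- replace 0 occurrence(s) of y with (y * x)
  => ( 2 * x ) >= 9
stmt 1: x := 3 - 7  -- replace 1 occurrence(s) of x with (3 - 7)
  => ( 2 * ( 3 - 7 ) ) >= 9

Answer: ( 2 * ( 3 - 7 ) ) >= 9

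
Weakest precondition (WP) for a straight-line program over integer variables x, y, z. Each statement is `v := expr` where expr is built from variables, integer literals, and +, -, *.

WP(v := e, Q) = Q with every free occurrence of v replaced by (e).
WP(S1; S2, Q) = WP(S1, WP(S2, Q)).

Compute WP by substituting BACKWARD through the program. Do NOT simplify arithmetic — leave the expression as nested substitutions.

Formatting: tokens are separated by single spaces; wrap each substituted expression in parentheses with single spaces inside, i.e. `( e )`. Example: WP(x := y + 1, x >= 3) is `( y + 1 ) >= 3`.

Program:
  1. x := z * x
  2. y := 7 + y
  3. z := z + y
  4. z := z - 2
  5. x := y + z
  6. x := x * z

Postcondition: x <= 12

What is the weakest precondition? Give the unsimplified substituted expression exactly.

post: x <= 12
stmt 6: x := x * z  -- replace 1 occurrence(s) of x with (x * z)
  => ( x * z ) <= 12
stmt 5: x := y + z  -- replace 1 occurrence(s) of x with (y + z)
  => ( ( y + z ) * z ) <= 12
stmt 4: z := z - 2  -- replace 2 occurrence(s) of z with (z - 2)
  => ( ( y + ( z - 2 ) ) * ( z - 2 ) ) <= 12
stmt 3: z := z + y  -- replace 2 occurrence(s) of z with (z + y)
  => ( ( y + ( ( z + y ) - 2 ) ) * ( ( z + y ) - 2 ) ) <= 12
stmt 2: y := 7 + y  -- replace 3 occurrence(s) of y with (7 + y)
  => ( ( ( 7 + y ) + ( ( z + ( 7 + y ) ) - 2 ) ) * ( ( z + ( 7 + y ) ) - 2 ) ) <= 12
stmt 1: x := z * x  -- replace 0 occurrence(s) of x with (z * x)
  => ( ( ( 7 + y ) + ( ( z + ( 7 + y ) ) - 2 ) ) * ( ( z + ( 7 + y ) ) - 2 ) ) <= 12

Answer: ( ( ( 7 + y ) + ( ( z + ( 7 + y ) ) - 2 ) ) * ( ( z + ( 7 + y ) ) - 2 ) ) <= 12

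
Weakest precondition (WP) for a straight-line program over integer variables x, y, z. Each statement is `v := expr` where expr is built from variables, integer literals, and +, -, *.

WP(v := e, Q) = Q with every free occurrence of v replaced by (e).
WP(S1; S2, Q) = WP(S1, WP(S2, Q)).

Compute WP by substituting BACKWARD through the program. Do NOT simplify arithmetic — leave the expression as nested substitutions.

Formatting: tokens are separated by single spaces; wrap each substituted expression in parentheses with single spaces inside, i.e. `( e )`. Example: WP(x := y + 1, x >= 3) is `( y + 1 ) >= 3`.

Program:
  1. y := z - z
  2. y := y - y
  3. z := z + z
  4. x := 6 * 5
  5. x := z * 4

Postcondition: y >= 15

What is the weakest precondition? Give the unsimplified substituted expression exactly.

Answer: ( ( z - z ) - ( z - z ) ) >= 15

Derivation:
post: y >= 15
stmt 5: x := z * 4  -- replace 0 occurrence(s) of x with (z * 4)
  => y >= 15
stmt 4: x := 6 * 5  -- replace 0 occurrence(s) of x with (6 * 5)
  => y >= 15
stmt 3: z := z + z  -- replace 0 occurrence(s) of z with (z + z)
  => y >= 15
stmt 2: y := y - y  -- replace 1 occurrence(s) of y with (y - y)
  => ( y - y ) >= 15
stmt 1: y := z - z  -- replace 2 occurrence(s) of y with (z - z)
  => ( ( z - z ) - ( z - z ) ) >= 15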